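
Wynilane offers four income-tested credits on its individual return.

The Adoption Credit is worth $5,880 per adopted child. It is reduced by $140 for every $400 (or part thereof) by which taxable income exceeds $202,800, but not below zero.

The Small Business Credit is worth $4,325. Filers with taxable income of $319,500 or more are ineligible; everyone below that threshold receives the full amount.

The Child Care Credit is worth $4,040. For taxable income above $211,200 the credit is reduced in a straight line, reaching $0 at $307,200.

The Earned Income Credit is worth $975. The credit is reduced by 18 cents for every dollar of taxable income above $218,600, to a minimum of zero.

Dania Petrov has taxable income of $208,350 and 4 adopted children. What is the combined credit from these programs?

$30,900

Adoption Credit: base = 4 × $5,880 = $23,520. income exceeds $202,800 by $5,550, which is 14 full-or-partial $400 increments; reduction = 14 × $140 = $1,960, leaving $21,560.
Small Business Credit: $208,350 is below the $319,500 cutoff, so the full $4,325 applies.
Child Care Credit: $208,350 is at or below the $211,200 threshold, so the full $4,040 applies.
Earned Income Credit: $208,350 is at or below the $218,600 threshold, so the full $975 applies.
Total: $21,560 + $4,325 + $4,040 + $975 = $30,900.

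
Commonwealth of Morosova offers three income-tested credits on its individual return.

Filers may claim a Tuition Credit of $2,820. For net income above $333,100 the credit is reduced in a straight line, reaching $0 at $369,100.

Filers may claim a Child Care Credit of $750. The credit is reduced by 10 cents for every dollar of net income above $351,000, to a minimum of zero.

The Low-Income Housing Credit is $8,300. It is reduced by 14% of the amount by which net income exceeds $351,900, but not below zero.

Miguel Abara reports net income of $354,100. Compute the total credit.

Tuition Credit: $354,100 is $21,000 into a $36,000 phase-out range, leaving 15,000/36,000 of the credit: $2,820 × 15,000/36,000 = $1,175.
Child Care Credit: 10% of the $3,100 excess over $351,000 is $310; credit = $750 − $310 = $440.
Low-Income Housing Credit: 14% of the $2,200 excess over $351,900 is $308; credit = $8,300 − $308 = $7,992.
Total: $1,175 + $440 + $7,992 = $9,607.

$9,607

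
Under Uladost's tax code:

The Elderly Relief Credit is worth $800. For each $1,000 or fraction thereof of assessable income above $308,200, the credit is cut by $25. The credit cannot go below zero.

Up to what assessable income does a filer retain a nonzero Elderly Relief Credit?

$339,200

After 31 increments the reduction is 31 × $25 = $775, leaving $25; one more increment wipes it out. Increment 31 ends at excess 31 × $1,000 = $31,000, so the highest qualifying income is $308,200 + $31,000 = $339,200.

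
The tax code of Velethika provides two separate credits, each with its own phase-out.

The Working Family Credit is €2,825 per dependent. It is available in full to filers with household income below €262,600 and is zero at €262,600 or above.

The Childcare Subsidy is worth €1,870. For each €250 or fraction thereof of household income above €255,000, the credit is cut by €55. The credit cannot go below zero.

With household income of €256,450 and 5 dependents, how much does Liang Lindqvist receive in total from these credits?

€15,665

Working Family Credit: base = 5 × €2,825 = €14,125. €256,450 is below the €262,600 cutoff, so the full €14,125 applies.
Childcare Subsidy: income exceeds €255,000 by €1,450, which is 6 full-or-partial €250 increments; reduction = 6 × €55 = €330, leaving €1,540.
Total: €14,125 + €1,540 = €15,665.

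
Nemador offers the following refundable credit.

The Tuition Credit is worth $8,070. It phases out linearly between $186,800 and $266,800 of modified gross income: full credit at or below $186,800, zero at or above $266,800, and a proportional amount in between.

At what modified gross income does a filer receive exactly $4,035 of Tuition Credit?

$4,035 is 4,035/8,070 of the full $8,070, so 4,035/8,070 of the $80,000 range has been used: income = $186,800 + $80,000 × 4,035/8,070 = $226,800.

$226,800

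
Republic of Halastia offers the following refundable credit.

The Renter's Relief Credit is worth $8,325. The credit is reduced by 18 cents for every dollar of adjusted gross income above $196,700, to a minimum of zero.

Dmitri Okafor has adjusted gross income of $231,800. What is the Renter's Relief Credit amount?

$2,007

Renter's Relief Credit: 18% of the $35,100 excess over $196,700 is $6,318; credit = $8,325 − $6,318 = $2,007.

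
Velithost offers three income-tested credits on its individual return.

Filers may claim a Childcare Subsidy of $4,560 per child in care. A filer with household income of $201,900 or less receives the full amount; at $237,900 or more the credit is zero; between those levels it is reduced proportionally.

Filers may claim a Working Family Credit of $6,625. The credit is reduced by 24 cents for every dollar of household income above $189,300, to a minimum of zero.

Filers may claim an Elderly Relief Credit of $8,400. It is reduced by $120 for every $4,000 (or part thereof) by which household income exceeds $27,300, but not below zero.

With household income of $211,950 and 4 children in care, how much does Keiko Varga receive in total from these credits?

$17,097

Childcare Subsidy: base = 4 × $4,560 = $18,240. $211,950 is $10,050 into a $36,000 phase-out range, leaving 25,950/36,000 of the credit: $18,240 × 25,950/36,000 = $13,148.
Working Family Credit: 24% of the $22,650 excess over $189,300 is $5,436; credit = $6,625 − $5,436 = $1,189.
Elderly Relief Credit: income exceeds $27,300 by $184,650, which is 47 full-or-partial $4,000 increments; reduction = 47 × $120 = $5,640, leaving $2,760.
Total: $13,148 + $1,189 + $2,760 = $17,097.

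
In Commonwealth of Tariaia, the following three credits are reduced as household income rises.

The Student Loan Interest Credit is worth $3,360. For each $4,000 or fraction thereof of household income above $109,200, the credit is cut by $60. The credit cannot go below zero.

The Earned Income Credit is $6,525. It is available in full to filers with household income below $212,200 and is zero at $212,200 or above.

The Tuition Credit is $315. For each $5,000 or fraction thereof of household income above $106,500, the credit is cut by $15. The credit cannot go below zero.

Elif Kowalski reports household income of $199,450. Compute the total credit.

Student Loan Interest Credit: income exceeds $109,200 by $90,250, which is 23 full-or-partial $4,000 increments; reduction = 23 × $60 = $1,380, leaving $1,980.
Earned Income Credit: $199,450 is below the $212,200 cutoff, so the full $6,525 applies.
Tuition Credit: income exceeds $106,500 by $92,950, which is 19 full-or-partial $5,000 increments; reduction = 19 × $15 = $285, leaving $30.
Total: $1,980 + $6,525 + $30 = $8,535.

$8,535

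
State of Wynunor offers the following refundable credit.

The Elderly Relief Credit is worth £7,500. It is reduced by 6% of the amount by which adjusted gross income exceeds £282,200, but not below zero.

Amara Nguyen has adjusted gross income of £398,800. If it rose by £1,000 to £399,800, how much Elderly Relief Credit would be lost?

£60

At £398,800 — 6% of the £116,600 excess over £282,200 is £6,996; credit = £7,500 − £6,996 = £504.
At £399,800 — 6% of the £117,600 excess over £282,200 is £7,056; credit = £7,500 − £7,056 = £444.
Lost: £504 − £444 = £60.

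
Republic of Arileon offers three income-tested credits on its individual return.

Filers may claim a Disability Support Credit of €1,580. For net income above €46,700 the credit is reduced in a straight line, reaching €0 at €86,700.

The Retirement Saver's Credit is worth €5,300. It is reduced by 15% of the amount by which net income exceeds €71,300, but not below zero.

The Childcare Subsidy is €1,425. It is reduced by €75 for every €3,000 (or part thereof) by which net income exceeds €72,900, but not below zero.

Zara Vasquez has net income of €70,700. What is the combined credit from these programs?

Disability Support Credit: €70,700 is €24,000 into a €40,000 phase-out range, leaving 16,000/40,000 of the credit: €1,580 × 16,000/40,000 = €632.
Retirement Saver's Credit: €70,700 is at or below the €71,300 threshold, so the full €5,300 applies.
Childcare Subsidy: €70,700 is at or below the €72,900 threshold, so the full €1,425 applies.
Total: €632 + €5,300 + €1,425 = €7,357.

€7,357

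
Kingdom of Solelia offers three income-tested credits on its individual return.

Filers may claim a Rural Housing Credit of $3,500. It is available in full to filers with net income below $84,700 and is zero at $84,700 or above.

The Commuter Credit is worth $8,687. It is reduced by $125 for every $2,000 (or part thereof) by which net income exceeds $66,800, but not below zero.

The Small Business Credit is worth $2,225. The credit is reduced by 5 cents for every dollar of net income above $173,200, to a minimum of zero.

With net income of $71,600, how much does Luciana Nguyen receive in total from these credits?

Rural Housing Credit: $71,600 is below the $84,700 cutoff, so the full $3,500 applies.
Commuter Credit: income exceeds $66,800 by $4,800, which is 3 full-or-partial $2,000 increments; reduction = 3 × $125 = $375, leaving $8,312.
Small Business Credit: $71,600 is at or below the $173,200 threshold, so the full $2,225 applies.
Total: $3,500 + $8,312 + $2,225 = $14,037.

$14,037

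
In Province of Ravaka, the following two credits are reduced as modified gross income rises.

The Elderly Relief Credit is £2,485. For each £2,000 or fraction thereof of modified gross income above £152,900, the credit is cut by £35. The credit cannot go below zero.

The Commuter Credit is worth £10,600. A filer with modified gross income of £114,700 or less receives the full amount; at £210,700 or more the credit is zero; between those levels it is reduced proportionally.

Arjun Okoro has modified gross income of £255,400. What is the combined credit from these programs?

£665

Elderly Relief Credit: income exceeds £152,900 by £102,500, which is 52 full-or-partial £2,000 increments; reduction = 52 × £35 = £1,820, leaving £665.
Commuter Credit: £255,400 is at or above £210,700, so the credit is £0.
Total: £665 + £0 = £665.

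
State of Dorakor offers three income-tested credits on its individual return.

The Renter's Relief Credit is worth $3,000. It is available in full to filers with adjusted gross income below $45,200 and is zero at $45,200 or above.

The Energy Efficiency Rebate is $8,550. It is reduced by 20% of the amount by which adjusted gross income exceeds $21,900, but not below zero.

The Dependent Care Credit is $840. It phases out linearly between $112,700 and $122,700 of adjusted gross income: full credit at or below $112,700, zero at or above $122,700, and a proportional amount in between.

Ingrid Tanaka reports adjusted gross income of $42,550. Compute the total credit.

Renter's Relief Credit: $42,550 is below the $45,200 cutoff, so the full $3,000 applies.
Energy Efficiency Rebate: 20% of the $20,650 excess over $21,900 is $4,130; credit = $8,550 − $4,130 = $4,420.
Dependent Care Credit: $42,550 is at or below the $112,700 threshold, so the full $840 applies.
Total: $3,000 + $4,420 + $840 = $8,260.

$8,260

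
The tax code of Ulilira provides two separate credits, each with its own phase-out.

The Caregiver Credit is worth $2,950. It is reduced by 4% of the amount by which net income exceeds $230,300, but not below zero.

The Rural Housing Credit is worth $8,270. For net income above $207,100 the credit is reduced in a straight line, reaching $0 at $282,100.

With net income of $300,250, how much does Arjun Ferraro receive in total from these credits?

$152

Caregiver Credit: 4% of the $69,950 excess over $230,300 is $2,798; credit = $2,950 − $2,798 = $152.
Rural Housing Credit: $300,250 is at or above $282,100, so the credit is $0.
Total: $152 + $0 = $152.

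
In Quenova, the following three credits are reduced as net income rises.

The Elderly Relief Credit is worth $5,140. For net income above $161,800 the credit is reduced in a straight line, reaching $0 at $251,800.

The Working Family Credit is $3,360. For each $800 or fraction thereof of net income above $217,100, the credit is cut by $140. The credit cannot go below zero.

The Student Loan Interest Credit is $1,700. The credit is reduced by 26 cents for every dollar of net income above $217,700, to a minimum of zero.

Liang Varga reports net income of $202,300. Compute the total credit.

Elderly Relief Credit: $202,300 is $40,500 into a $90,000 phase-out range, leaving 49,500/90,000 of the credit: $5,140 × 49,500/90,000 = $2,827.
Working Family Credit: $202,300 is at or below the $217,100 threshold, so the full $3,360 applies.
Student Loan Interest Credit: $202,300 is at or below the $217,700 threshold, so the full $1,700 applies.
Total: $2,827 + $3,360 + $1,700 = $7,887.

$7,887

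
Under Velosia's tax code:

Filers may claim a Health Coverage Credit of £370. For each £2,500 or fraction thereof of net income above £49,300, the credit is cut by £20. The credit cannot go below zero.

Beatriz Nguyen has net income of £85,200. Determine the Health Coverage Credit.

£70

Health Coverage Credit: income exceeds £49,300 by £35,900, which is 15 full-or-partial £2,500 increments; reduction = 15 × £20 = £300, leaving £70.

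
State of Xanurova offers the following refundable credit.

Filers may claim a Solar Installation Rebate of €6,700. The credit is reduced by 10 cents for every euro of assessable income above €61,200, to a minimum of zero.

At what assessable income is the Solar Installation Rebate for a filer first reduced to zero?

€128,200

The credit falls by 10% of each euro above €61,200, so it reaches zero when the excess is €6,700 / 10% = €67,000: income = €61,200 + €67,000 = €128,200.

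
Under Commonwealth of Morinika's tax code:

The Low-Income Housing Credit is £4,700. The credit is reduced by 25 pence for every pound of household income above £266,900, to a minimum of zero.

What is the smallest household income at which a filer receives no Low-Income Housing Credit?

The credit falls by 25% of each pound above £266,900, so it reaches zero when the excess is £4,700 / 25% = £18,800: income = £266,900 + £18,800 = £285,700.

£285,700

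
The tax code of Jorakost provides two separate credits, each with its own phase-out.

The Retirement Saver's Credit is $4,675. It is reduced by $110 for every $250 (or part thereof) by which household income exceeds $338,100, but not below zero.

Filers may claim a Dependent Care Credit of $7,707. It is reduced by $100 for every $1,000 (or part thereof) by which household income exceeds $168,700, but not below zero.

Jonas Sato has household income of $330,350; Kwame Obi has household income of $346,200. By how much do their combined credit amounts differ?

Jonas ($330,350): Retirement Saver's Credit: $330,350 is at or below the $338,100 threshold, so the full $4,675 applies. Dependent Care Credit: income exceeds $168,700 by $161,650 → 162 increments × $100 = $16,200 ≥ base, so the credit is $0. total $4,675 + $0 = $4,675
Kwame ($346,200): Retirement Saver's Credit: income exceeds $338,100 by $8,100, which is 33 full-or-partial $250 increments; reduction = 33 × $110 = $3,630, leaving $1,045. Dependent Care Credit: income exceeds $168,700 by $177,500 → 178 increments × $100 = $17,800 ≥ base, so the credit is $0. total $1,045 + $0 = $1,045
Difference: |$4,675 − $1,045| = $3,630.

$3,630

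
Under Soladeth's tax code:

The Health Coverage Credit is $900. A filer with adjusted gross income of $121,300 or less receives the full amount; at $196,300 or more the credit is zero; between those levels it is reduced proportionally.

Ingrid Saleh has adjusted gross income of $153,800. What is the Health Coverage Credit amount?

$510

Health Coverage Credit: $153,800 is $32,500 into a $75,000 phase-out range, leaving 42,500/75,000 of the credit: $900 × 42,500/75,000 = $510.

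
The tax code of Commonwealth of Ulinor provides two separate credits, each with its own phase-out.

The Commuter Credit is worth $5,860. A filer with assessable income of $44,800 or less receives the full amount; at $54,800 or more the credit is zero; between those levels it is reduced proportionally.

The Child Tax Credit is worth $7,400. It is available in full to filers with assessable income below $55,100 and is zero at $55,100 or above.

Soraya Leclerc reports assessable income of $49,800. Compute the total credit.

$10,330

Commuter Credit: $49,800 is $5,000 into a $10,000 phase-out range, leaving 5,000/10,000 of the credit: $5,860 × 5,000/10,000 = $2,930.
Child Tax Credit: $49,800 is below the $55,100 cutoff, so the full $7,400 applies.
Total: $2,930 + $7,400 = $10,330.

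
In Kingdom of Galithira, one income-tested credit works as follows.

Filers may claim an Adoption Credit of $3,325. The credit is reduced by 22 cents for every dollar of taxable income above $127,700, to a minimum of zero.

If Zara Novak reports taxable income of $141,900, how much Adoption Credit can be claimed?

Adoption Credit: 22% of the $14,200 excess over $127,700 is $3,124; credit = $3,325 − $3,124 = $201.

$201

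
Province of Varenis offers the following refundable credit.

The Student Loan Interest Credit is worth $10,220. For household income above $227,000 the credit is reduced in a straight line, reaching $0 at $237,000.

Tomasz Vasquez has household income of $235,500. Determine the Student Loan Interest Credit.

Student Loan Interest Credit: $235,500 is $8,500 into a $10,000 phase-out range, leaving 1,500/10,000 of the credit: $10,220 × 1,500/10,000 = $1,533.

$1,533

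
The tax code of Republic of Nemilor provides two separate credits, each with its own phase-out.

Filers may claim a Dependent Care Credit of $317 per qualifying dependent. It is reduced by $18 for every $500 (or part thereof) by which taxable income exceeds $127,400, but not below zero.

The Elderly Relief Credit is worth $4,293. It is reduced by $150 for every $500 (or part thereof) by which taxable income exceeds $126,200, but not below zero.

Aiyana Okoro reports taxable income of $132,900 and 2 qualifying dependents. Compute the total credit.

Dependent Care Credit: base = 2 × $317 = $634. income exceeds $127,400 by $5,500, which is 11 full-or-partial $500 increments; reduction = 11 × $18 = $198, leaving $436.
Elderly Relief Credit: income exceeds $126,200 by $6,700, which is 14 full-or-partial $500 increments; reduction = 14 × $150 = $2,100, leaving $2,193.
Total: $436 + $2,193 = $2,629.

$2,629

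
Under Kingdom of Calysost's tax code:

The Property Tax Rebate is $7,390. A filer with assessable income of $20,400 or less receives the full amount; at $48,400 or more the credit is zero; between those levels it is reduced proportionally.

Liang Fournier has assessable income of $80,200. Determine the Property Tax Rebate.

Property Tax Rebate: $80,200 is at or above $48,400, so the credit is $0.

$0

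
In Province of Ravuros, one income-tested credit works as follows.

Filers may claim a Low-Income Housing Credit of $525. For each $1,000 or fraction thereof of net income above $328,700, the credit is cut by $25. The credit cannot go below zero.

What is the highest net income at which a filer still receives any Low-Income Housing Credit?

After 20 increments the reduction is 20 × $25 = $500, leaving $25; one more increment wipes it out. Increment 20 ends at excess 20 × $1,000 = $20,000, so the highest qualifying income is $328,700 + $20,000 = $348,700.

$348,700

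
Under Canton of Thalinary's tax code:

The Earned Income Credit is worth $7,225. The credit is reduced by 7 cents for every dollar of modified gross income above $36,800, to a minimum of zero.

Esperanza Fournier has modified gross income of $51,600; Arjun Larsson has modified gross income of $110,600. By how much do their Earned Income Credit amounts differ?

$4,130

Esperanza ($51,600): Earned Income Credit: 7% of the $14,800 excess over $36,800 is $1,036; credit = $7,225 − $1,036 = $6,189.
Arjun ($110,600): Earned Income Credit: 7% of the $73,800 excess over $36,800 is $5,166; credit = $7,225 − $5,166 = $2,059.
Difference: |$6,189 − $2,059| = $4,130.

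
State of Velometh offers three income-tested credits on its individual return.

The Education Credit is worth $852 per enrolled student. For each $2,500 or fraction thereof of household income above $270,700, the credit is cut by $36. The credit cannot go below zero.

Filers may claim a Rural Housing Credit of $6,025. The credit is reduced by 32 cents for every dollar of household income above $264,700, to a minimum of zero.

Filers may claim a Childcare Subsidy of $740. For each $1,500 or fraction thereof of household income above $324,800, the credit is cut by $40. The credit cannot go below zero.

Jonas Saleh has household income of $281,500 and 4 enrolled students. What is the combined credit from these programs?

$4,617

Education Credit: base = 4 × $852 = $3,408. income exceeds $270,700 by $10,800, which is 5 full-or-partial $2,500 increments; reduction = 5 × $36 = $180, leaving $3,228.
Rural Housing Credit: 32% of the $16,800 excess over $264,700 is $5,376; credit = $6,025 − $5,376 = $649.
Childcare Subsidy: $281,500 is at or below the $324,800 threshold, so the full $740 applies.
Total: $3,228 + $649 + $740 = $4,617.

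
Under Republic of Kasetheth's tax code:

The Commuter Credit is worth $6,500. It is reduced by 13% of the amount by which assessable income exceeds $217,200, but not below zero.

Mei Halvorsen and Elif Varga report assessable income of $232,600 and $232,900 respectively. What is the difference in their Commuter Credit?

$39

Mei ($232,600): Commuter Credit: 13% of the $15,400 excess over $217,200 is $2,002; credit = $6,500 − $2,002 = $4,498.
Elif ($232,900): Commuter Credit: 13% of the $15,700 excess over $217,200 is $2,041; credit = $6,500 − $2,041 = $4,459.
Difference: |$4,498 − $4,459| = $39.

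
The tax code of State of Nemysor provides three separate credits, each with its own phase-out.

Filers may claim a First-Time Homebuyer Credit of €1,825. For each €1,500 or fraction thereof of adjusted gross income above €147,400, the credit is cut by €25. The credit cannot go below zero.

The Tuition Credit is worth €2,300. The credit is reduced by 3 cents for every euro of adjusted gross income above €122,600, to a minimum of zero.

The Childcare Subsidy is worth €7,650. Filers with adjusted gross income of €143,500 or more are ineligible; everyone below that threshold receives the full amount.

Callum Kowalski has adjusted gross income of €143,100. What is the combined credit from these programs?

€11,160

First-Time Homebuyer Credit: €143,100 is at or below the €147,400 threshold, so the full €1,825 applies.
Tuition Credit: 3% of the €20,500 excess over €122,600 is €615; credit = €2,300 − €615 = €1,685.
Childcare Subsidy: €143,100 is below the €143,500 cutoff, so the full €7,650 applies.
Total: €1,825 + €1,685 + €7,650 = €11,160.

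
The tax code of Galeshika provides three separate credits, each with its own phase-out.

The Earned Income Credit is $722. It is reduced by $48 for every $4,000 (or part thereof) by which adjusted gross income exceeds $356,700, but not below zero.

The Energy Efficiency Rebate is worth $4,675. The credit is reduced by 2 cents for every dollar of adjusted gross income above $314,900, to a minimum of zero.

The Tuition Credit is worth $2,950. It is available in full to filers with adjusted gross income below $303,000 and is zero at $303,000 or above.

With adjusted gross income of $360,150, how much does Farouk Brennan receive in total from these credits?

Earned Income Credit: income exceeds $356,700 by $3,450, which is 1 full-or-partial $4,000 increment; reduction = 1 × $48 = $48, leaving $674.
Energy Efficiency Rebate: 2% of the $45,250 excess over $314,900 is $905; credit = $4,675 − $905 = $3,770.
Tuition Credit: $360,150 meets or exceeds the $303,000 cutoff, so the credit is $0.
Total: $674 + $3,770 + $0 = $4,444.

$4,444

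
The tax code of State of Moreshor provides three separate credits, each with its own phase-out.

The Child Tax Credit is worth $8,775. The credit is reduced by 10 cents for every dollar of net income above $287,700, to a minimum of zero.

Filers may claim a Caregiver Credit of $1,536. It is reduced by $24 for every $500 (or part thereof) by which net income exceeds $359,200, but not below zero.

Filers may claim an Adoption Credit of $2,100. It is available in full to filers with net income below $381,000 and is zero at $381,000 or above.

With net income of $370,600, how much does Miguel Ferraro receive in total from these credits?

Child Tax Credit: 10% of the $82,900 excess over $287,700 is $8,290; credit = $8,775 − $8,290 = $485.
Caregiver Credit: income exceeds $359,200 by $11,400, which is 23 full-or-partial $500 increments; reduction = 23 × $24 = $552, leaving $984.
Adoption Credit: $370,600 is below the $381,000 cutoff, so the full $2,100 applies.
Total: $485 + $984 + $2,100 = $3,569.

$3,569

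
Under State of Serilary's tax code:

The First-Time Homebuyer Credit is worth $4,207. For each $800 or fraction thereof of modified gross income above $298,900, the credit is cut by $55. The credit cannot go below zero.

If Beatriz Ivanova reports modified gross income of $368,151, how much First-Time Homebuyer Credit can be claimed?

$0

First-Time Homebuyer Credit: income exceeds $298,900 by $69,251 → 87 increments × $55 = $4,785 ≥ base, so the credit is $0.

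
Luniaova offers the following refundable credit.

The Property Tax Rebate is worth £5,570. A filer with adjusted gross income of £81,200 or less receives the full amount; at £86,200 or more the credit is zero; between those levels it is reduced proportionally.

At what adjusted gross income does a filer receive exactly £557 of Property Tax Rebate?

£557 is 557/5,570 of the full £5,570, so 5,013/5,570 of the £5,000 range has been used: income = £81,200 + £5,000 × 5,013/5,570 = £85,700.

£85,700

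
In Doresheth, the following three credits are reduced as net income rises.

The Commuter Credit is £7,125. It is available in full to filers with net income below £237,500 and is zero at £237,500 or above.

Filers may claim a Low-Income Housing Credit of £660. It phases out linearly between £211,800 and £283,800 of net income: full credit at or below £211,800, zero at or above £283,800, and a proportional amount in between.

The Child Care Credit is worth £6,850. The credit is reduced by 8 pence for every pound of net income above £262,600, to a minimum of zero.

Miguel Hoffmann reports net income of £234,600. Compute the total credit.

Commuter Credit: £234,600 is below the £237,500 cutoff, so the full £7,125 applies.
Low-Income Housing Credit: £234,600 is £22,800 into a £72,000 phase-out range, leaving 49,200/72,000 of the credit: £660 × 49,200/72,000 = £451.
Child Care Credit: £234,600 is at or below the £262,600 threshold, so the full £6,850 applies.
Total: £7,125 + £451 + £6,850 = £14,426.

£14,426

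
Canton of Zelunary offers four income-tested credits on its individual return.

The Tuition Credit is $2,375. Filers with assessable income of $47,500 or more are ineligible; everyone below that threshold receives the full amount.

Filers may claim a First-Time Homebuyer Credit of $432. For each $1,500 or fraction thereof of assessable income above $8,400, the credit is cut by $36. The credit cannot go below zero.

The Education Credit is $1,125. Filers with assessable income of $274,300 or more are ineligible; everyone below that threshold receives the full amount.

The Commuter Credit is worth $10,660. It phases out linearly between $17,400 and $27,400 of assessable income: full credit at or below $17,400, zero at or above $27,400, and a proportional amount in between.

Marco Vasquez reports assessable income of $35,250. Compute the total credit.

$3,500

Tuition Credit: $35,250 is below the $47,500 cutoff, so the full $2,375 applies.
First-Time Homebuyer Credit: income exceeds $8,400 by $26,850 → 18 increments × $36 = $648 ≥ base, so the credit is $0.
Education Credit: $35,250 is below the $274,300 cutoff, so the full $1,125 applies.
Commuter Credit: $35,250 is at or above $27,400, so the credit is $0.
Total: $2,375 + $0 + $1,125 + $0 = $3,500.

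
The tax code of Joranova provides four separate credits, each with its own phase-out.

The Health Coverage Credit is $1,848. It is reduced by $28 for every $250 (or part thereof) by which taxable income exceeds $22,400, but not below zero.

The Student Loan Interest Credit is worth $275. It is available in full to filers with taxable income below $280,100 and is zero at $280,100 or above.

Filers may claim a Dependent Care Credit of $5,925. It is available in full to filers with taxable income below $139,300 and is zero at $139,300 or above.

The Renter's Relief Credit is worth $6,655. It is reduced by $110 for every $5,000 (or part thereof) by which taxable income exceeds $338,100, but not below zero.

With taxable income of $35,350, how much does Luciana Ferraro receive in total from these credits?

$13,247

Health Coverage Credit: income exceeds $22,400 by $12,950, which is 52 full-or-partial $250 increments; reduction = 52 × $28 = $1,456, leaving $392.
Student Loan Interest Credit: $35,350 is below the $280,100 cutoff, so the full $275 applies.
Dependent Care Credit: $35,350 is below the $139,300 cutoff, so the full $5,925 applies.
Renter's Relief Credit: $35,350 is at or below the $338,100 threshold, so the full $6,655 applies.
Total: $392 + $275 + $5,925 + $6,655 = $13,247.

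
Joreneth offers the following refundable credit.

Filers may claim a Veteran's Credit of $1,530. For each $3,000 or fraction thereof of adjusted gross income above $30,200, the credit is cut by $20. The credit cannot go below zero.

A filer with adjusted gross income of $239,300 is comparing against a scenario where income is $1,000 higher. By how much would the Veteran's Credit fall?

$20

At $239,300 — income exceeds $30,200 by $209,100, which is 70 full-or-partial $3,000 increments; reduction = 70 × $20 = $1,400, leaving $130.
At $240,300 — income exceeds $30,200 by $210,100, which is 71 full-or-partial $3,000 increments; reduction = 71 × $20 = $1,420, leaving $110.
Lost: $130 − $110 = $20.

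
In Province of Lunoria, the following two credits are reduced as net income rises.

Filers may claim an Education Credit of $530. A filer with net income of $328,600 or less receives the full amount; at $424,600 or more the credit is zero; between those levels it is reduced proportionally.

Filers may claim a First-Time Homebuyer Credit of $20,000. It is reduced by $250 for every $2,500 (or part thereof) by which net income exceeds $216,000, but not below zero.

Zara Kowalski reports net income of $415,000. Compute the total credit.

$53

Education Credit: $415,000 is $86,400 into a $96,000 phase-out range, leaving 9,600/96,000 of the credit: $530 × 9,600/96,000 = $53.
First-Time Homebuyer Credit: income exceeds $216,000 by $199,000 → 80 increments × $250 = $20,000 ≥ base, so the credit is $0.
Total: $53 + $0 = $53.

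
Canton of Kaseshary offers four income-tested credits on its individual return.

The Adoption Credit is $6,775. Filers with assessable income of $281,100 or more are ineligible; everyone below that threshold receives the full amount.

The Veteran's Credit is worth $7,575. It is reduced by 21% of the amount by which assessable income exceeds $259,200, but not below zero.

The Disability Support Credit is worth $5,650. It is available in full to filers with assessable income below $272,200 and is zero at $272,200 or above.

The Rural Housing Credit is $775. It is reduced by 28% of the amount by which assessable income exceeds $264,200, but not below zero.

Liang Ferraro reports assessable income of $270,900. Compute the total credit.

Adoption Credit: $270,900 is below the $281,100 cutoff, so the full $6,775 applies.
Veteran's Credit: 21% of the $11,700 excess over $259,200 is $2,457; credit = $7,575 − $2,457 = $5,118.
Disability Support Credit: $270,900 is below the $272,200 cutoff, so the full $5,650 applies.
Rural Housing Credit: 28% of the $6,700 excess over $264,200 is $1,876 ≥ base, so the credit is $0.
Total: $6,775 + $5,118 + $5,650 + $0 = $17,543.

$17,543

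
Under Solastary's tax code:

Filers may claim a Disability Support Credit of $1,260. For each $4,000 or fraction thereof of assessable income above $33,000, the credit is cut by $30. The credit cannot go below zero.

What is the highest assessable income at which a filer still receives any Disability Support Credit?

$197,000

After 41 increments the reduction is 41 × $30 = $1,230, leaving $30; one more increment wipes it out. Increment 41 ends at excess 41 × $4,000 = $164,000, so the highest qualifying income is $33,000 + $164,000 = $197,000.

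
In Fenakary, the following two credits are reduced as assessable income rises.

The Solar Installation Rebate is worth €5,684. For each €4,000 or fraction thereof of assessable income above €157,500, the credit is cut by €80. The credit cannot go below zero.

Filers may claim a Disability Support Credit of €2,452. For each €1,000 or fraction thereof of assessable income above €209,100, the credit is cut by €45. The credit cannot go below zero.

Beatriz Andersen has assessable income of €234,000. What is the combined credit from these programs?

€5,411

Solar Installation Rebate: income exceeds €157,500 by €76,500, which is 20 full-or-partial €4,000 increments; reduction = 20 × €80 = €1,600, leaving €4,084.
Disability Support Credit: income exceeds €209,100 by €24,900, which is 25 full-or-partial €1,000 increments; reduction = 25 × €45 = €1,125, leaving €1,327.
Total: €4,084 + €1,327 = €5,411.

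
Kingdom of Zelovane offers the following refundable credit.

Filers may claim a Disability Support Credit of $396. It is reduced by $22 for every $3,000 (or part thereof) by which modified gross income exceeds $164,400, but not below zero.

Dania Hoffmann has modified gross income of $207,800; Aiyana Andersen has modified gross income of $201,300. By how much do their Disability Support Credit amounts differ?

Dania ($207,800): Disability Support Credit: income exceeds $164,400 by $43,400, which is 15 full-or-partial $3,000 increments; reduction = 15 × $22 = $330, leaving $66.
Aiyana ($201,300): Disability Support Credit: income exceeds $164,400 by $36,900, which is 13 full-or-partial $3,000 increments; reduction = 13 × $22 = $286, leaving $110.
Difference: |$66 − $110| = $44.

$44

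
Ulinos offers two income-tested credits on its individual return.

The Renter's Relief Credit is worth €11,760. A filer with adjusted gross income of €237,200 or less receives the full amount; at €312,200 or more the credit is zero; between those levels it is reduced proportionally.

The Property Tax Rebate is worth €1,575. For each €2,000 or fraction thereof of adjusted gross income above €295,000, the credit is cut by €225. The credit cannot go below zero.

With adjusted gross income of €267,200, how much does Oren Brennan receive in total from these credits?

Renter's Relief Credit: €267,200 is €30,000 into a €75,000 phase-out range, leaving 45,000/75,000 of the credit: €11,760 × 45,000/75,000 = €7,056.
Property Tax Rebate: €267,200 is at or below the €295,000 threshold, so the full €1,575 applies.
Total: €7,056 + €1,575 = €8,631.

€8,631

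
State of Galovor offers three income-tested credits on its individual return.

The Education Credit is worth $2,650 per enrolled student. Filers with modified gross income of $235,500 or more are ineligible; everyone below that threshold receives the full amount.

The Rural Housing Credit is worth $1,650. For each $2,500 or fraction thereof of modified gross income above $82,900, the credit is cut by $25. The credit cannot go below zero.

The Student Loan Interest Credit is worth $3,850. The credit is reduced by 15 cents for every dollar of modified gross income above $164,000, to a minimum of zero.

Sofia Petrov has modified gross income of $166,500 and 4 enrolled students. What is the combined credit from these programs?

$14,875

Education Credit: base = 4 × $2,650 = $10,600. $166,500 is below the $235,500 cutoff, so the full $10,600 applies.
Rural Housing Credit: income exceeds $82,900 by $83,600, which is 34 full-or-partial $2,500 increments; reduction = 34 × $25 = $850, leaving $800.
Student Loan Interest Credit: 15% of the $2,500 excess over $164,000 is $375; credit = $3,850 − $375 = $3,475.
Total: $10,600 + $800 + $3,475 = $14,875.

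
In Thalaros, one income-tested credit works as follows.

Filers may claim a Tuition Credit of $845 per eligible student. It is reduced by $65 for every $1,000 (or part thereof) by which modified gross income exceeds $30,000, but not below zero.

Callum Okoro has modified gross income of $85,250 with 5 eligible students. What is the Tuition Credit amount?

Tuition Credit: base = 5 × $845 = $4,225. income exceeds $30,000 by $55,250, which is 56 full-or-partial $1,000 increments; reduction = 56 × $65 = $3,640, leaving $585.

$585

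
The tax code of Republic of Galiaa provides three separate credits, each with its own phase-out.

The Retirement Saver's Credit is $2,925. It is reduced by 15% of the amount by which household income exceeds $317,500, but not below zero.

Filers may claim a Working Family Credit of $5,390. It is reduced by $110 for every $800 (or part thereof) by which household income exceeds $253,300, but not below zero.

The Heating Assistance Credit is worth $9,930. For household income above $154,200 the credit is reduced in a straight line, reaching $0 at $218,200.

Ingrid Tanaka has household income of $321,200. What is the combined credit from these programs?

$2,370

Retirement Saver's Credit: 15% of the $3,700 excess over $317,500 is $555; credit = $2,925 − $555 = $2,370.
Working Family Credit: income exceeds $253,300 by $67,900 → 85 increments × $110 = $9,350 ≥ base, so the credit is $0.
Heating Assistance Credit: $321,200 is at or above $218,200, so the credit is $0.
Total: $2,370 + $0 + $0 = $2,370.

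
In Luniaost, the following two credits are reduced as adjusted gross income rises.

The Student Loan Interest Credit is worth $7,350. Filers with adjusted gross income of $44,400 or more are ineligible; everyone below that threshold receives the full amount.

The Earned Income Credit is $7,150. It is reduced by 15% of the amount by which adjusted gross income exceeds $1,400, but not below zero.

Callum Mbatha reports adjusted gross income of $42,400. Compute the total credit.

Student Loan Interest Credit: $42,400 is below the $44,400 cutoff, so the full $7,350 applies.
Earned Income Credit: 15% of the $41,000 excess over $1,400 is $6,150; credit = $7,150 − $6,150 = $1,000.
Total: $7,350 + $1,000 = $8,350.

$8,350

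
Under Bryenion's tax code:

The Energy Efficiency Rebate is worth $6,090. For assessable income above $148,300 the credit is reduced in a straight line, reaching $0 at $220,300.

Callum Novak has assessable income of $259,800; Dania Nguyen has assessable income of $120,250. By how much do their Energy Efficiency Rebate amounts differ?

Callum ($259,800): Energy Efficiency Rebate: $259,800 is at or above $220,300, so the credit is $0.
Dania ($120,250): Energy Efficiency Rebate: $120,250 is at or below the $148,300 threshold, so the full $6,090 applies.
Difference: |$0 − $6,090| = $6,090.

$6,090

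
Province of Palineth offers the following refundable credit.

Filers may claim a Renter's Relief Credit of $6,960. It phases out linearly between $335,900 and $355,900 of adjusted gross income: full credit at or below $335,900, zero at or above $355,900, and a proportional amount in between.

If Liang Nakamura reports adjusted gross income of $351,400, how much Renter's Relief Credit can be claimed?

$1,566

Renter's Relief Credit: $351,400 is $15,500 into a $20,000 phase-out range, leaving 4,500/20,000 of the credit: $6,960 × 4,500/20,000 = $1,566.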